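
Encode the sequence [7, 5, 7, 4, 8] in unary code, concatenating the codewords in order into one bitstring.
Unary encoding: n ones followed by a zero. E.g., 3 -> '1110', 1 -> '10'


Encode each number as n ones followed by a terminating 0:
  7 -> 11111110 (8 bits)
  5 -> 111110 (6 bits)
  7 -> 11111110 (8 bits)
  4 -> 11110 (5 bits)
  8 -> 111111110 (9 bits)
Total length = 8 + 6 + 8 + 5 + 9 = 36 bits.

Unary([7, 5, 7, 4, 8]) = 111111101111101111111011110111111110 (36 bits)


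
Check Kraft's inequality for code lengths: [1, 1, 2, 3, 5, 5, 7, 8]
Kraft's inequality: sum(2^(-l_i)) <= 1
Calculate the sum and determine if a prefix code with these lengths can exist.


Sum = 2^(-1) + 2^(-1) + 2^(-2) + 2^(-3) + 2^(-5) + 2^(-5) + 2^(-7) + 2^(-8)
    = 0.5 + 0.5 + 0.25 + 0.125 + 0.03125 + 0.03125 + 0.0078125 + 0.00390625
    = 371/256 = 1.44921875
Since 1.44921875 > 1, Kraft's inequality is NOT satisfied.
A prefix code with these lengths CANNOT exist.

Kraft sum = 1.44921875. Not satisfied.


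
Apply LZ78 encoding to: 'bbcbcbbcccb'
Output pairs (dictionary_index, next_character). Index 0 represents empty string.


LZ78 encoding steps:
Dictionary: {0: ''}
Step 1: w='' (idx 0), next='b' -> output (0, 'b'), add 'b' as idx 1
Step 2: w='b' (idx 1), next='c' -> output (1, 'c'), add 'bc' as idx 2
Step 3: w='bc' (idx 2), next='b' -> output (2, 'b'), add 'bcb' as idx 3
Step 4: w='bc' (idx 2), next='c' -> output (2, 'c'), add 'bcc' as idx 4
Step 5: w='' (idx 0), next='c' -> output (0, 'c'), add 'c' as idx 5
Step 6: w='b' (idx 1), end of input -> output (1, '')


Encoded: [(0, 'b'), (1, 'c'), (2, 'b'), (2, 'c'), (0, 'c'), (1, '')]


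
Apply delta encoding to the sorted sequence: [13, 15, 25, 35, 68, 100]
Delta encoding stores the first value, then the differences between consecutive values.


First value: 13
Deltas:
  15 - 13 = 2
  25 - 15 = 10
  35 - 25 = 10
  68 - 35 = 33
  100 - 68 = 32


Delta encoded: [13, 2, 10, 10, 33, 32]


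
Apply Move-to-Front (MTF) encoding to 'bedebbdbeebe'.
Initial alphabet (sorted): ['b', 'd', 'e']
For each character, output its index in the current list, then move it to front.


MTF encoding:
'b': index 0 in ['b', 'd', 'e'] -> ['b', 'd', 'e']
'e': index 2 in ['b', 'd', 'e'] -> ['e', 'b', 'd']
'd': index 2 in ['e', 'b', 'd'] -> ['d', 'e', 'b']
'e': index 1 in ['d', 'e', 'b'] -> ['e', 'd', 'b']
'b': index 2 in ['e', 'd', 'b'] -> ['b', 'e', 'd']
'b': index 0 in ['b', 'e', 'd'] -> ['b', 'e', 'd']
'd': index 2 in ['b', 'e', 'd'] -> ['d', 'b', 'e']
'b': index 1 in ['d', 'b', 'e'] -> ['b', 'd', 'e']
'e': index 2 in ['b', 'd', 'e'] -> ['e', 'b', 'd']
'e': index 0 in ['e', 'b', 'd'] -> ['e', 'b', 'd']
'b': index 1 in ['e', 'b', 'd'] -> ['b', 'e', 'd']
'e': index 1 in ['b', 'e', 'd'] -> ['e', 'b', 'd']


Output: [0, 2, 2, 1, 2, 0, 2, 1, 2, 0, 1, 1]


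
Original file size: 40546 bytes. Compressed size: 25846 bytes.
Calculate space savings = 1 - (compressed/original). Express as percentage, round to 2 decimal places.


ratio = compressed/original = 25846/40546 = 0.637449
savings = 1 - ratio = 1 - 0.637449 = 0.362551
as a percentage: 0.362551 * 100 = 36.26%

Space savings = 1 - 25846/40546 = 36.26%


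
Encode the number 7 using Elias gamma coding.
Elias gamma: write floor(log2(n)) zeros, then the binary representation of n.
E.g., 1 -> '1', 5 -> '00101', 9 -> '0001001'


num_bits = floor(log2(7)) + 1 = 3
leading_zeros = num_bits - 1 = 2
binary(7) = 111

Elias gamma(7) = '00' + '111' = 00111 (5 bits)


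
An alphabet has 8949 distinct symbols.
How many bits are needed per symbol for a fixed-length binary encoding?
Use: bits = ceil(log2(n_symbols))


log2(8949) = 13.1275
Bracket: 2^13 = 8192 < 8949 <= 2^14 = 16384
So ceil(log2(8949)) = 14

bits = ceil(log2(8949)) = ceil(13.1275) = 14 bits


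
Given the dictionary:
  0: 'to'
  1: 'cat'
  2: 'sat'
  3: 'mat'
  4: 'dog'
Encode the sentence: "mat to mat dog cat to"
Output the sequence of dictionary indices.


Look up each word in the dictionary:
  'mat' -> 3
  'to' -> 0
  'mat' -> 3
  'dog' -> 4
  'cat' -> 1
  'to' -> 0

Encoded: [3, 0, 3, 4, 1, 0]


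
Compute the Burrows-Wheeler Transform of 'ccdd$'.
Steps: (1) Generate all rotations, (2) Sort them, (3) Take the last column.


Rotations (sorted):
  0: $ccdd -> last char: d
  1: ccdd$ -> last char: $
  2: cdd$c -> last char: c
  3: d$ccd -> last char: d
  4: dd$cc -> last char: c


BWT = d$cdc


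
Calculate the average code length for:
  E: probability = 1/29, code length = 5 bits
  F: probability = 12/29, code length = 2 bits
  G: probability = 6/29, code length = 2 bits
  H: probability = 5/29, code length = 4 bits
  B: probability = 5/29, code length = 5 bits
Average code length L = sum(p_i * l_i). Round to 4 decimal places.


Weighted contributions p_i * l_i:
  E: (1/29) * 5 = 5/29
  F: (12/29) * 2 = 24/29
  G: (6/29) * 2 = 12/29
  H: (5/29) * 4 = 20/29
  B: (5/29) * 5 = 25/29
Sum = (5 + 24 + 12 + 20 + 25)/29 = 86/29

L = 86/29 = 2.9655 bits/symbol


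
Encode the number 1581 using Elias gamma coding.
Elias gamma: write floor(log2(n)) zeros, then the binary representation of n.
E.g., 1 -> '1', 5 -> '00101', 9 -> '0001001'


num_bits = floor(log2(1581)) + 1 = 11
leading_zeros = num_bits - 1 = 10
binary(1581) = 11000101101

Elias gamma(1581) = '0000000000' + '11000101101' = 000000000011000101101 (21 bits)


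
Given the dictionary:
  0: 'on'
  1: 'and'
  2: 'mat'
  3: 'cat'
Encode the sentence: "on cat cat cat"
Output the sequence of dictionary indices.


Look up each word in the dictionary:
  'on' -> 0
  'cat' -> 3
  'cat' -> 3
  'cat' -> 3

Encoded: [0, 3, 3, 3]


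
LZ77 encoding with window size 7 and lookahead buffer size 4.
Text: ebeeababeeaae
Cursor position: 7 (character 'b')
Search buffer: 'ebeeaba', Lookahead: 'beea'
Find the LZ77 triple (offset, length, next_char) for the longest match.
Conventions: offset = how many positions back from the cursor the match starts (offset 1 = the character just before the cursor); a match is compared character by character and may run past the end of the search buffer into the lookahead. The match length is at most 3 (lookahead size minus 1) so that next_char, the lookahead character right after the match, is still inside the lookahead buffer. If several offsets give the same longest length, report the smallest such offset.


Try each offset into the search buffer:
  offset=1 (pos 6, char 'a'): match length 0
  offset=2 (pos 5, char 'b'): match length 1
  offset=3 (pos 4, char 'a'): match length 0
  offset=4 (pos 3, char 'e'): match length 0
  offset=5 (pos 2, char 'e'): match length 0
  offset=6 (pos 1, char 'b'): match length 3
  offset=7 (pos 0, char 'e'): match length 0
Longest match has length 3 at offset 6.
next_char = character at position 7 + 3 = 10 -> 'a'

Best match: offset=6, length=3 (matching 'bee' starting at position 1)
LZ77 triple: (6, 3, 'a')


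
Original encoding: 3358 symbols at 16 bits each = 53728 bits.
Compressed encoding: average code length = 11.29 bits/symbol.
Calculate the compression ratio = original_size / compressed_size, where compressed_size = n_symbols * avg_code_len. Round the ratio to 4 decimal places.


original_size = n_symbols * orig_bits = 3358 * 16 = 53728 bits
compressed_size = n_symbols * avg_code_len = 3358 * 11.29 = 37911.82 bits
ratio = original_size / compressed_size = 53728 / 37911.82 = 1.4172

Compression ratio = 1.4172


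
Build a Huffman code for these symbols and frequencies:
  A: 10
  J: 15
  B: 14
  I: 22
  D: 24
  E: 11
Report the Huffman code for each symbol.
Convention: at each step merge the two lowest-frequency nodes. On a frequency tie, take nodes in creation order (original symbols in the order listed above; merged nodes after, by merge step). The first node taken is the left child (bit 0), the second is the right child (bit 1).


Huffman tree construction:
Step 1: Merge A(10) + E(11) = 21
Step 2: Merge B(14) + J(15) = 29
Step 3: Merge (A+E)(21) + I(22) = 43
Step 4: Merge D(24) + (B+J)(29) = 53
Step 5: Merge ((A+E)+I)(43) + (D+(B+J))(53) = 96
Read each symbol's code off the tree from the root (left child = 0, right child = 1).

Codes:
  A: 000 (length 3)
  J: 111 (length 3)
  B: 110 (length 3)
  I: 01 (length 2)
  D: 10 (length 2)
  E: 001 (length 3)
Average code length: 242/96 = 2.5208 bits/symbol


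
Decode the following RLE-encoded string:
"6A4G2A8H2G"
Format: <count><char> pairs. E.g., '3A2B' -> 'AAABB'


Expanding each <count><char> pair:
  6A -> 'AAAAAA'
  4G -> 'GGGG'
  2A -> 'AA'
  8H -> 'HHHHHHHH'
  2G -> 'GG'

Decoded = AAAAAAGGGGAAHHHHHHHHGG


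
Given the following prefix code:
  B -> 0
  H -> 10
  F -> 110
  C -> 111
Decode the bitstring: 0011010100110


Decoding step by step:
Bits 0 -> B
Bits 0 -> B
Bits 110 -> F
Bits 10 -> H
Bits 10 -> H
Bits 0 -> B
Bits 110 -> F


Decoded message: BBFHHBF


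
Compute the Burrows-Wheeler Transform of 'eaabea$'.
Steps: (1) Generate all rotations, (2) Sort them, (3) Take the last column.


Rotations (sorted):
  0: $eaabea -> last char: a
  1: a$eaabe -> last char: e
  2: aabea$e -> last char: e
  3: abea$ea -> last char: a
  4: bea$eaa -> last char: a
  5: ea$eaab -> last char: b
  6: eaabea$ -> last char: $


BWT = aeeaab$


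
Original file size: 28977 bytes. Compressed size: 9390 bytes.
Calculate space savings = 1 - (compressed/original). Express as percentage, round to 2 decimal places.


ratio = compressed/original = 9390/28977 = 0.32405
savings = 1 - ratio = 1 - 0.32405 = 0.67595
as a percentage: 0.67595 * 100 = 67.59%

Space savings = 1 - 9390/28977 = 67.59%


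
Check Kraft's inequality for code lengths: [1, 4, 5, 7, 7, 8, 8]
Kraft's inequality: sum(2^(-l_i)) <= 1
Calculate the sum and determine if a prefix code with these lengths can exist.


Sum = 2^(-1) + 2^(-4) + 2^(-5) + 2^(-7) + 2^(-7) + 2^(-8) + 2^(-8)
    = 0.5 + 0.0625 + 0.03125 + 0.0078125 + 0.0078125 + 0.00390625 + 0.00390625
    = 158/256 = 0.6171875
Since 0.6171875 <= 1, Kraft's inequality IS satisfied.
A prefix code with these lengths CAN exist.

Kraft sum = 0.6171875. Satisfied.


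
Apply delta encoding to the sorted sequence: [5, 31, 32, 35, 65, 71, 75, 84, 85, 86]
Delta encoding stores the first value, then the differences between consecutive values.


First value: 5
Deltas:
  31 - 5 = 26
  32 - 31 = 1
  35 - 32 = 3
  65 - 35 = 30
  71 - 65 = 6
  75 - 71 = 4
  84 - 75 = 9
  85 - 84 = 1
  86 - 85 = 1


Delta encoded: [5, 26, 1, 3, 30, 6, 4, 9, 1, 1]


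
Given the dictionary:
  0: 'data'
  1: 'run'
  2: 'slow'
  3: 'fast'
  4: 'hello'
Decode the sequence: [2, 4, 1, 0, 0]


Look up each index in the dictionary:
  2 -> 'slow'
  4 -> 'hello'
  1 -> 'run'
  0 -> 'data'
  0 -> 'data'

Decoded: "slow hello run data data"


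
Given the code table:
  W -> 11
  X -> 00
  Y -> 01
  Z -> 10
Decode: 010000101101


Decoding:
01 -> Y
00 -> X
00 -> X
10 -> Z
11 -> W
01 -> Y


Result: YXXZWY


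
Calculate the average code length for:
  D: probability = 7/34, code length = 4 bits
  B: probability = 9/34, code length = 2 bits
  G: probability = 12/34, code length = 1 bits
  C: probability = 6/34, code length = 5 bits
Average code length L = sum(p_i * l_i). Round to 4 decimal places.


Weighted contributions p_i * l_i:
  D: (7/34) * 4 = 28/34
  B: (9/34) * 2 = 18/34
  G: (12/34) * 1 = 12/34
  C: (6/34) * 5 = 30/34
Sum = (28 + 18 + 12 + 30)/34 = 88/34

L = 88/34 = 2.5882 bits/symbol


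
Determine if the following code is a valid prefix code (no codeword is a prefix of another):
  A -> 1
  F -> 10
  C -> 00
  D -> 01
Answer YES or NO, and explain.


Checking each pair (does one codeword prefix another?):
  A='1' vs F='10': prefix -- VIOLATION

NO -- this is NOT a valid prefix code. A (1) is a prefix of F (10).


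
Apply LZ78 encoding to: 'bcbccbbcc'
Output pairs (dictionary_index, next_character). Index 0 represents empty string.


LZ78 encoding steps:
Dictionary: {0: ''}
Step 1: w='' (idx 0), next='b' -> output (0, 'b'), add 'b' as idx 1
Step 2: w='' (idx 0), next='c' -> output (0, 'c'), add 'c' as idx 2
Step 3: w='b' (idx 1), next='c' -> output (1, 'c'), add 'bc' as idx 3
Step 4: w='c' (idx 2), next='b' -> output (2, 'b'), add 'cb' as idx 4
Step 5: w='bc' (idx 3), next='c' -> output (3, 'c'), add 'bcc' as idx 5


Encoded: [(0, 'b'), (0, 'c'), (1, 'c'), (2, 'b'), (3, 'c')]


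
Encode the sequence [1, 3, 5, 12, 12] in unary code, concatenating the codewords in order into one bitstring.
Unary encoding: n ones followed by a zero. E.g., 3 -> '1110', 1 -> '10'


Encode each number as n ones followed by a terminating 0:
  1 -> 10 (2 bits)
  3 -> 1110 (4 bits)
  5 -> 111110 (6 bits)
  12 -> 1111111111110 (13 bits)
  12 -> 1111111111110 (13 bits)
Total length = 2 + 4 + 6 + 13 + 13 = 38 bits.

Unary([1, 3, 5, 12, 12]) = 10111011111011111111111101111111111110 (38 bits)


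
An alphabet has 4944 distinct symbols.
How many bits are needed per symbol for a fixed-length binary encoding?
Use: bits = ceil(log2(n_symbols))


log2(4944) = 12.2715
Bracket: 2^12 = 4096 < 4944 <= 2^13 = 8192
So ceil(log2(4944)) = 13

bits = ceil(log2(4944)) = ceil(12.2715) = 13 bits


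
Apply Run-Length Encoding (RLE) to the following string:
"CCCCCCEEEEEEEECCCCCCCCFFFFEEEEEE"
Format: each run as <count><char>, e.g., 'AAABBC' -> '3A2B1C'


Scanning runs left to right:
  i=0: run of 'C' x 6 -> '6C'
  i=6: run of 'E' x 8 -> '8E'
  i=14: run of 'C' x 8 -> '8C'
  i=22: run of 'F' x 4 -> '4F'
  i=26: run of 'E' x 6 -> '6E'

RLE = 6C8E8C4F6E


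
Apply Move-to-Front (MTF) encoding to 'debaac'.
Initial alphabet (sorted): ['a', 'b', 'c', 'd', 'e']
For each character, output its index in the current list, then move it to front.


MTF encoding:
'd': index 3 in ['a', 'b', 'c', 'd', 'e'] -> ['d', 'a', 'b', 'c', 'e']
'e': index 4 in ['d', 'a', 'b', 'c', 'e'] -> ['e', 'd', 'a', 'b', 'c']
'b': index 3 in ['e', 'd', 'a', 'b', 'c'] -> ['b', 'e', 'd', 'a', 'c']
'a': index 3 in ['b', 'e', 'd', 'a', 'c'] -> ['a', 'b', 'e', 'd', 'c']
'a': index 0 in ['a', 'b', 'e', 'd', 'c'] -> ['a', 'b', 'e', 'd', 'c']
'c': index 4 in ['a', 'b', 'e', 'd', 'c'] -> ['c', 'a', 'b', 'e', 'd']


Output: [3, 4, 3, 3, 0, 4]


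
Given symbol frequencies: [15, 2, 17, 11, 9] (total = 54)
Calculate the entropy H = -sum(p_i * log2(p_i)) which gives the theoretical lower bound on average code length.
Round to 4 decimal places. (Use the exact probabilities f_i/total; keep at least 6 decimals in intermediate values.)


Per-symbol terms -p_i * log2(p_i) with p_i = f_i/54:
  p = 15/54 = 0.277778: log2(p) = -1.847997, -p*log2(p) = 0.513332
  p = 2/54 = 0.037037: log2(p) = -4.754888, -p*log2(p) = 0.176107
  p = 17/54 = 0.314815: log2(p) = -1.667425, -p*log2(p) = 0.524930
  p = 11/54 = 0.203704: log2(p) = -2.295456, -p*log2(p) = 0.467593
  p = 9/54 = 0.166667: log2(p) = -2.584963, -p*log2(p) = 0.430827
H = 0.513332 + 0.176107 + 0.524930 + 0.467593 + 0.430827 = 2.112789

H = 2.1128 bits/symbol


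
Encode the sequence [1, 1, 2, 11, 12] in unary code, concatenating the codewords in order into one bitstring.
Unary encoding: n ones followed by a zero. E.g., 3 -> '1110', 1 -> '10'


Encode each number as n ones followed by a terminating 0:
  1 -> 10 (2 bits)
  1 -> 10 (2 bits)
  2 -> 110 (3 bits)
  11 -> 111111111110 (12 bits)
  12 -> 1111111111110 (13 bits)
Total length = 2 + 2 + 3 + 12 + 13 = 32 bits.

Unary([1, 1, 2, 11, 12]) = 10101101111111111101111111111110 (32 bits)


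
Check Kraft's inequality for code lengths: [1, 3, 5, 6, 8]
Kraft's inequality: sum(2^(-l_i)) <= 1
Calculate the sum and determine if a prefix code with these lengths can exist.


Sum = 2^(-1) + 2^(-3) + 2^(-5) + 2^(-6) + 2^(-8)
    = 0.5 + 0.125 + 0.03125 + 0.015625 + 0.00390625
    = 173/256 = 0.67578125
Since 0.67578125 <= 1, Kraft's inequality IS satisfied.
A prefix code with these lengths CAN exist.

Kraft sum = 0.67578125. Satisfied.


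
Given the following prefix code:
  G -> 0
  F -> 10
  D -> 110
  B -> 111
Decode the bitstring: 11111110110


Decoding step by step:
Bits 111 -> B
Bits 111 -> B
Bits 10 -> F
Bits 110 -> D


Decoded message: BBFD


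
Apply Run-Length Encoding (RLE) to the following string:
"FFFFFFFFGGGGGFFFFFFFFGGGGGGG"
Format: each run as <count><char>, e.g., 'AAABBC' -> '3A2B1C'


Scanning runs left to right:
  i=0: run of 'F' x 8 -> '8F'
  i=8: run of 'G' x 5 -> '5G'
  i=13: run of 'F' x 8 -> '8F'
  i=21: run of 'G' x 7 -> '7G'

RLE = 8F5G8F7G


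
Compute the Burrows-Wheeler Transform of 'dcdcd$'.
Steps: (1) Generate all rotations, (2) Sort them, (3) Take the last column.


Rotations (sorted):
  0: $dcdcd -> last char: d
  1: cd$dcd -> last char: d
  2: cdcd$d -> last char: d
  3: d$dcdc -> last char: c
  4: dcd$dc -> last char: c
  5: dcdcd$ -> last char: $


BWT = dddcc$


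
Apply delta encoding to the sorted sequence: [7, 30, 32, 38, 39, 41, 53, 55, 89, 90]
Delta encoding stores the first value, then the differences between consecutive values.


First value: 7
Deltas:
  30 - 7 = 23
  32 - 30 = 2
  38 - 32 = 6
  39 - 38 = 1
  41 - 39 = 2
  53 - 41 = 12
  55 - 53 = 2
  89 - 55 = 34
  90 - 89 = 1


Delta encoded: [7, 23, 2, 6, 1, 2, 12, 2, 34, 1]


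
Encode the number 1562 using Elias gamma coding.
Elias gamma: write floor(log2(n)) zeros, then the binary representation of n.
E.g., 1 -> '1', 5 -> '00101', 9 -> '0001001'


num_bits = floor(log2(1562)) + 1 = 11
leading_zeros = num_bits - 1 = 10
binary(1562) = 11000011010

Elias gamma(1562) = '0000000000' + '11000011010' = 000000000011000011010 (21 bits)


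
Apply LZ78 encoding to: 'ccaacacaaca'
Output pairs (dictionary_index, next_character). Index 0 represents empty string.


LZ78 encoding steps:
Dictionary: {0: ''}
Step 1: w='' (idx 0), next='c' -> output (0, 'c'), add 'c' as idx 1
Step 2: w='c' (idx 1), next='a' -> output (1, 'a'), add 'ca' as idx 2
Step 3: w='' (idx 0), next='a' -> output (0, 'a'), add 'a' as idx 3
Step 4: w='ca' (idx 2), next='c' -> output (2, 'c'), add 'cac' as idx 4
Step 5: w='a' (idx 3), next='a' -> output (3, 'a'), add 'aa' as idx 5
Step 6: w='ca' (idx 2), end of input -> output (2, '')


Encoded: [(0, 'c'), (1, 'a'), (0, 'a'), (2, 'c'), (3, 'a'), (2, '')]


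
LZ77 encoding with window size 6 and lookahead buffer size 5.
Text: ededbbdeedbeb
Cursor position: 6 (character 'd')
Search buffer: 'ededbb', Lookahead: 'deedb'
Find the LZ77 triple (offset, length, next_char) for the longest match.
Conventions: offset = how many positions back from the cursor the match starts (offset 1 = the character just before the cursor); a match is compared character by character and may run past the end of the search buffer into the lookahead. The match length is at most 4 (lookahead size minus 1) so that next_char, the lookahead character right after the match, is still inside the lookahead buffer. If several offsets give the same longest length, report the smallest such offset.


Try each offset into the search buffer:
  offset=1 (pos 5, char 'b'): match length 0
  offset=2 (pos 4, char 'b'): match length 0
  offset=3 (pos 3, char 'd'): match length 1
  offset=4 (pos 2, char 'e'): match length 0
  offset=5 (pos 1, char 'd'): match length 2
  offset=6 (pos 0, char 'e'): match length 0
Longest match has length 2 at offset 5.
next_char = character at position 6 + 2 = 8 -> 'e'

Best match: offset=5, length=2 (matching 'de' starting at position 1)
LZ77 triple: (5, 2, 'e')


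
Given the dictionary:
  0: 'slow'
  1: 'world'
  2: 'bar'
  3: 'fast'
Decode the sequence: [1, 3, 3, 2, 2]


Look up each index in the dictionary:
  1 -> 'world'
  3 -> 'fast'
  3 -> 'fast'
  2 -> 'bar'
  2 -> 'bar'

Decoded: "world fast fast bar bar"


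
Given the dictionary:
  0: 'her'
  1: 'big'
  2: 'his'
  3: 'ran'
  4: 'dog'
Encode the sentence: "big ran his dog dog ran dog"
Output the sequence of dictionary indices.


Look up each word in the dictionary:
  'big' -> 1
  'ran' -> 3
  'his' -> 2
  'dog' -> 4
  'dog' -> 4
  'ran' -> 3
  'dog' -> 4

Encoded: [1, 3, 2, 4, 4, 3, 4]


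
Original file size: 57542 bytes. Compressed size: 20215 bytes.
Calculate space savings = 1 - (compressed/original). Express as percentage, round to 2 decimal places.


ratio = compressed/original = 20215/57542 = 0.351309
savings = 1 - ratio = 1 - 0.351309 = 0.648691
as a percentage: 0.648691 * 100 = 64.87%

Space savings = 1 - 20215/57542 = 64.87%


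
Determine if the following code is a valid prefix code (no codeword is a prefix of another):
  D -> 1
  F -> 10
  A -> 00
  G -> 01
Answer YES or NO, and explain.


Checking each pair (does one codeword prefix another?):
  D='1' vs F='10': prefix -- VIOLATION

NO -- this is NOT a valid prefix code. D (1) is a prefix of F (10).


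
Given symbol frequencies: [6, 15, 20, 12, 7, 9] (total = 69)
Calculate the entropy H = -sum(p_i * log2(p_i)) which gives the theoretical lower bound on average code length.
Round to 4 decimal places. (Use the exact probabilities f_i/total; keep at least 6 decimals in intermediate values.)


Per-symbol terms -p_i * log2(p_i) with p_i = f_i/69:
  p = 6/69 = 0.086957: log2(p) = -3.523562, -p*log2(p) = 0.306397
  p = 15/69 = 0.217391: log2(p) = -2.201634, -p*log2(p) = 0.478616
  p = 20/69 = 0.289855: log2(p) = -1.786596, -p*log2(p) = 0.517854
  p = 12/69 = 0.173913: log2(p) = -2.523562, -p*log2(p) = 0.438880
  p = 7/69 = 0.101449: log2(p) = -3.301170, -p*log2(p) = 0.334901
  p = 9/69 = 0.130435: log2(p) = -2.938599, -p*log2(p) = 0.383296
H = 0.306397 + 0.478616 + 0.517854 + 0.438880 + 0.334901 + 0.383296 = 2.459944

H = 2.4599 bits/symbol


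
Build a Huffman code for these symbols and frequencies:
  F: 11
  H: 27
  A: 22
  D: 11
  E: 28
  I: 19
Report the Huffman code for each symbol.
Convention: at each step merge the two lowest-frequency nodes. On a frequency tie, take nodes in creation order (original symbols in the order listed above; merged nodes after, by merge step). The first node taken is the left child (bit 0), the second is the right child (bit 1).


Huffman tree construction:
Step 1: Merge F(11) + D(11) = 22
Step 2: Merge I(19) + A(22) = 41
Step 3: Merge (F+D)(22) + H(27) = 49
Step 4: Merge E(28) + (I+A)(41) = 69
Step 5: Merge ((F+D)+H)(49) + (E+(I+A))(69) = 118
Read each symbol's code off the tree from the root (left child = 0, right child = 1).

Codes:
  F: 000 (length 3)
  H: 01 (length 2)
  A: 111 (length 3)
  D: 001 (length 3)
  E: 10 (length 2)
  I: 110 (length 3)
Average code length: 299/118 = 2.5339 bits/symbol


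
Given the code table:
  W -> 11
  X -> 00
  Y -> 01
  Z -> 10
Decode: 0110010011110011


Decoding:
01 -> Y
10 -> Z
01 -> Y
00 -> X
11 -> W
11 -> W
00 -> X
11 -> W


Result: YZYXWWXW


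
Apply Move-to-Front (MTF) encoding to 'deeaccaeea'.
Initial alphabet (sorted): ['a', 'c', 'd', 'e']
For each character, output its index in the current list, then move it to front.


MTF encoding:
'd': index 2 in ['a', 'c', 'd', 'e'] -> ['d', 'a', 'c', 'e']
'e': index 3 in ['d', 'a', 'c', 'e'] -> ['e', 'd', 'a', 'c']
'e': index 0 in ['e', 'd', 'a', 'c'] -> ['e', 'd', 'a', 'c']
'a': index 2 in ['e', 'd', 'a', 'c'] -> ['a', 'e', 'd', 'c']
'c': index 3 in ['a', 'e', 'd', 'c'] -> ['c', 'a', 'e', 'd']
'c': index 0 in ['c', 'a', 'e', 'd'] -> ['c', 'a', 'e', 'd']
'a': index 1 in ['c', 'a', 'e', 'd'] -> ['a', 'c', 'e', 'd']
'e': index 2 in ['a', 'c', 'e', 'd'] -> ['e', 'a', 'c', 'd']
'e': index 0 in ['e', 'a', 'c', 'd'] -> ['e', 'a', 'c', 'd']
'a': index 1 in ['e', 'a', 'c', 'd'] -> ['a', 'e', 'c', 'd']


Output: [2, 3, 0, 2, 3, 0, 1, 2, 0, 1]


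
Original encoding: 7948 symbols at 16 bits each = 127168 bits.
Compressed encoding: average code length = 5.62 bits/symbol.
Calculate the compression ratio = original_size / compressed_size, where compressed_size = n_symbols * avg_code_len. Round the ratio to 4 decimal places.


original_size = n_symbols * orig_bits = 7948 * 16 = 127168 bits
compressed_size = n_symbols * avg_code_len = 7948 * 5.62 = 44667.76 bits
ratio = original_size / compressed_size = 127168 / 44667.76 = 2.847

Compression ratio = 2.847


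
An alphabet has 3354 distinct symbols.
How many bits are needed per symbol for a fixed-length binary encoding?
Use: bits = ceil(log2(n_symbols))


log2(3354) = 11.7117
Bracket: 2^11 = 2048 < 3354 <= 2^12 = 4096
So ceil(log2(3354)) = 12

bits = ceil(log2(3354)) = ceil(11.7117) = 12 bits


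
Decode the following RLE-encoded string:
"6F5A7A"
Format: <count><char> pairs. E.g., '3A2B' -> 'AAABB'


Expanding each <count><char> pair:
  6F -> 'FFFFFF'
  5A -> 'AAAAA'
  7A -> 'AAAAAAA'

Decoded = FFFFFFAAAAAAAAAAAA


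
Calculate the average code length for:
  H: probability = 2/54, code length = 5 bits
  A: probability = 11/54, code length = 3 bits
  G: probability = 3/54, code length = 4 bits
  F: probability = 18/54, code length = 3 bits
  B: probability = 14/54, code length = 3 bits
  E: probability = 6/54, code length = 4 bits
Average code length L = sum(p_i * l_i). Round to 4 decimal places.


Weighted contributions p_i * l_i:
  H: (2/54) * 5 = 10/54
  A: (11/54) * 3 = 33/54
  G: (3/54) * 4 = 12/54
  F: (18/54) * 3 = 54/54
  B: (14/54) * 3 = 42/54
  E: (6/54) * 4 = 24/54
Sum = (10 + 33 + 12 + 54 + 42 + 24)/54 = 175/54

L = 175/54 = 3.2407 bits/symbol


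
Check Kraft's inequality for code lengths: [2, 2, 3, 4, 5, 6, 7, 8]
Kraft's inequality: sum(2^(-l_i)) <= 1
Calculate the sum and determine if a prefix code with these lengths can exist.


Sum = 2^(-2) + 2^(-2) + 2^(-3) + 2^(-4) + 2^(-5) + 2^(-6) + 2^(-7) + 2^(-8)
    = 0.25 + 0.25 + 0.125 + 0.0625 + 0.03125 + 0.015625 + 0.0078125 + 0.00390625
    = 191/256 = 0.74609375
Since 0.74609375 <= 1, Kraft's inequality IS satisfied.
A prefix code with these lengths CAN exist.

Kraft sum = 0.74609375. Satisfied.


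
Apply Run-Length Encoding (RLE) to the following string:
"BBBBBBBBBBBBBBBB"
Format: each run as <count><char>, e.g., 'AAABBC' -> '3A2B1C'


Scanning runs left to right:
  i=0: run of 'B' x 16 -> '16B'

RLE = 16B


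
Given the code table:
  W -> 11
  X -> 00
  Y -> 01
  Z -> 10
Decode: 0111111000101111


Decoding:
01 -> Y
11 -> W
11 -> W
10 -> Z
00 -> X
10 -> Z
11 -> W
11 -> W


Result: YWWZXZWW


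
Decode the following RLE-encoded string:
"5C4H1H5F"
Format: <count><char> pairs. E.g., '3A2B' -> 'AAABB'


Expanding each <count><char> pair:
  5C -> 'CCCCC'
  4H -> 'HHHH'
  1H -> 'H'
  5F -> 'FFFFF'

Decoded = CCCCCHHHHHFFFFF


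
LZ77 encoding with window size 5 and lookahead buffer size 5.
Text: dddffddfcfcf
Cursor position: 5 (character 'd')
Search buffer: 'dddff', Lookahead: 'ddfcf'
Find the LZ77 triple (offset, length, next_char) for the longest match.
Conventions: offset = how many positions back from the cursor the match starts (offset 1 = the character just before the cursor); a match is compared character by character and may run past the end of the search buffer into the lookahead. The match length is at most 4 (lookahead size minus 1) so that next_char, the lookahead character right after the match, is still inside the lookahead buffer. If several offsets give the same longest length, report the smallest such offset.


Try each offset into the search buffer:
  offset=1 (pos 4, char 'f'): match length 0
  offset=2 (pos 3, char 'f'): match length 0
  offset=3 (pos 2, char 'd'): match length 1
  offset=4 (pos 1, char 'd'): match length 3
  offset=5 (pos 0, char 'd'): match length 2
Longest match has length 3 at offset 4.
next_char = character at position 5 + 3 = 8 -> 'c'

Best match: offset=4, length=3 (matching 'ddf' starting at position 1)
LZ77 triple: (4, 3, 'c')


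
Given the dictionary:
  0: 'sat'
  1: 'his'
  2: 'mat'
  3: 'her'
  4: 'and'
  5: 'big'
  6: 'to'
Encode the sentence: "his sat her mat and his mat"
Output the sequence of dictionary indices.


Look up each word in the dictionary:
  'his' -> 1
  'sat' -> 0
  'her' -> 3
  'mat' -> 2
  'and' -> 4
  'his' -> 1
  'mat' -> 2

Encoded: [1, 0, 3, 2, 4, 1, 2]


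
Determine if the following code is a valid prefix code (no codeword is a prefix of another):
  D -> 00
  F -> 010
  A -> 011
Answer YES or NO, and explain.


Checking each pair (does one codeword prefix another?):
  D='00' vs F='010': no prefix
  D='00' vs A='011': no prefix
  F='010' vs D='00': no prefix
  F='010' vs A='011': no prefix
  A='011' vs D='00': no prefix
  A='011' vs F='010': no prefix
No violation found over all pairs.

YES -- this is a valid prefix code. No codeword is a prefix of any other codeword.


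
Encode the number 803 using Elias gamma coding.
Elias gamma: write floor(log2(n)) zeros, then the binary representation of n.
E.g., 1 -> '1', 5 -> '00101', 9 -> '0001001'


num_bits = floor(log2(803)) + 1 = 10
leading_zeros = num_bits - 1 = 9
binary(803) = 1100100011

Elias gamma(803) = '000000000' + '1100100011' = 0000000001100100011 (19 bits)


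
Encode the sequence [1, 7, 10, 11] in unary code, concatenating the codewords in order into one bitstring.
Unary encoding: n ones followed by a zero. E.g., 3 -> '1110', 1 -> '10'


Encode each number as n ones followed by a terminating 0:
  1 -> 10 (2 bits)
  7 -> 11111110 (8 bits)
  10 -> 11111111110 (11 bits)
  11 -> 111111111110 (12 bits)
Total length = 2 + 8 + 11 + 12 = 33 bits.

Unary([1, 7, 10, 11]) = 101111111011111111110111111111110 (33 bits)


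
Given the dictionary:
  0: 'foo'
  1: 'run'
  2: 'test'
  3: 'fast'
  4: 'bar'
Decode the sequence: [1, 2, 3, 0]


Look up each index in the dictionary:
  1 -> 'run'
  2 -> 'test'
  3 -> 'fast'
  0 -> 'foo'

Decoded: "run test fast foo"


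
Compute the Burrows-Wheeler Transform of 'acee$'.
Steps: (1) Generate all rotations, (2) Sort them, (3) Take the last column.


Rotations (sorted):
  0: $acee -> last char: e
  1: acee$ -> last char: $
  2: cee$a -> last char: a
  3: e$ace -> last char: e
  4: ee$ac -> last char: c


BWT = e$aec


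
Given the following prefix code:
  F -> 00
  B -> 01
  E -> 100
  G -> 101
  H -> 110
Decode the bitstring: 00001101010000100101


Decoding step by step:
Bits 00 -> F
Bits 00 -> F
Bits 110 -> H
Bits 101 -> G
Bits 00 -> F
Bits 00 -> F
Bits 100 -> E
Bits 101 -> G


Decoded message: FFHGFFEG


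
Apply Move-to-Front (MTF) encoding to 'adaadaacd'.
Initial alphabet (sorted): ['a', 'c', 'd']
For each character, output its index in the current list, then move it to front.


MTF encoding:
'a': index 0 in ['a', 'c', 'd'] -> ['a', 'c', 'd']
'd': index 2 in ['a', 'c', 'd'] -> ['d', 'a', 'c']
'a': index 1 in ['d', 'a', 'c'] -> ['a', 'd', 'c']
'a': index 0 in ['a', 'd', 'c'] -> ['a', 'd', 'c']
'd': index 1 in ['a', 'd', 'c'] -> ['d', 'a', 'c']
'a': index 1 in ['d', 'a', 'c'] -> ['a', 'd', 'c']
'a': index 0 in ['a', 'd', 'c'] -> ['a', 'd', 'c']
'c': index 2 in ['a', 'd', 'c'] -> ['c', 'a', 'd']
'd': index 2 in ['c', 'a', 'd'] -> ['d', 'c', 'a']


Output: [0, 2, 1, 0, 1, 1, 0, 2, 2]


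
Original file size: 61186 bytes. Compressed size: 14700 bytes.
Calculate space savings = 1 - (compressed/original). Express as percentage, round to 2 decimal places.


ratio = compressed/original = 14700/61186 = 0.240251
savings = 1 - ratio = 1 - 0.240251 = 0.759749
as a percentage: 0.759749 * 100 = 75.97%

Space savings = 1 - 14700/61186 = 75.97%


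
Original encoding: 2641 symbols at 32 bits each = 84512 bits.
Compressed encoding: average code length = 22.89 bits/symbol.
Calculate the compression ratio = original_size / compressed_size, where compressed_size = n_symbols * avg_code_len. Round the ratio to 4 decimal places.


original_size = n_symbols * orig_bits = 2641 * 32 = 84512 bits
compressed_size = n_symbols * avg_code_len = 2641 * 22.89 = 60452.49 bits
ratio = original_size / compressed_size = 84512 / 60452.49 = 1.398

Compression ratio = 1.398


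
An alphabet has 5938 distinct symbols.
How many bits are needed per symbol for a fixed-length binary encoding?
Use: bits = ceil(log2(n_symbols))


log2(5938) = 12.5358
Bracket: 2^12 = 4096 < 5938 <= 2^13 = 8192
So ceil(log2(5938)) = 13

bits = ceil(log2(5938)) = ceil(12.5358) = 13 bits


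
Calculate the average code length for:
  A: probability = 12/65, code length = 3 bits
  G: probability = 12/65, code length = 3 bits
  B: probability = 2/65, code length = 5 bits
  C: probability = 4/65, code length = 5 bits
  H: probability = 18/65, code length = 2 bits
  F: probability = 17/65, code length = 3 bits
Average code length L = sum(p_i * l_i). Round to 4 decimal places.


Weighted contributions p_i * l_i:
  A: (12/65) * 3 = 36/65
  G: (12/65) * 3 = 36/65
  B: (2/65) * 5 = 10/65
  C: (4/65) * 5 = 20/65
  H: (18/65) * 2 = 36/65
  F: (17/65) * 3 = 51/65
Sum = (36 + 36 + 10 + 20 + 36 + 51)/65 = 189/65

L = 189/65 = 2.9077 bits/symbol


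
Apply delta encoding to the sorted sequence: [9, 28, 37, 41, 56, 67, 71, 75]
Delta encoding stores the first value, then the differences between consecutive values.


First value: 9
Deltas:
  28 - 9 = 19
  37 - 28 = 9
  41 - 37 = 4
  56 - 41 = 15
  67 - 56 = 11
  71 - 67 = 4
  75 - 71 = 4


Delta encoded: [9, 19, 9, 4, 15, 11, 4, 4]


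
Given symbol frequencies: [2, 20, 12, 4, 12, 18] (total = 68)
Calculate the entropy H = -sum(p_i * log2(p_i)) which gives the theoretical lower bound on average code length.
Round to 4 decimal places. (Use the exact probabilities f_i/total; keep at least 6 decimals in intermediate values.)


Per-symbol terms -p_i * log2(p_i) with p_i = f_i/68:
  p = 2/68 = 0.029412: log2(p) = -5.087463, -p*log2(p) = 0.149631
  p = 20/68 = 0.294118: log2(p) = -1.765535, -p*log2(p) = 0.519275
  p = 12/68 = 0.176471: log2(p) = -2.502500, -p*log2(p) = 0.441618
  p = 4/68 = 0.058824: log2(p) = -4.087463, -p*log2(p) = 0.240439
  p = 12/68 = 0.176471: log2(p) = -2.502500, -p*log2(p) = 0.441618
  p = 18/68 = 0.264706: log2(p) = -1.917538, -p*log2(p) = 0.507584
H = 0.149631 + 0.519275 + 0.441618 + 0.240439 + 0.441618 + 0.507584 = 2.300165

H = 2.3002 bits/symbol


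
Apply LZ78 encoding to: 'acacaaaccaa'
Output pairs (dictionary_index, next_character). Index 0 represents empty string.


LZ78 encoding steps:
Dictionary: {0: ''}
Step 1: w='' (idx 0), next='a' -> output (0, 'a'), add 'a' as idx 1
Step 2: w='' (idx 0), next='c' -> output (0, 'c'), add 'c' as idx 2
Step 3: w='a' (idx 1), next='c' -> output (1, 'c'), add 'ac' as idx 3
Step 4: w='a' (idx 1), next='a' -> output (1, 'a'), add 'aa' as idx 4
Step 5: w='ac' (idx 3), next='c' -> output (3, 'c'), add 'acc' as idx 5
Step 6: w='aa' (idx 4), end of input -> output (4, '')


Encoded: [(0, 'a'), (0, 'c'), (1, 'c'), (1, 'a'), (3, 'c'), (4, '')]


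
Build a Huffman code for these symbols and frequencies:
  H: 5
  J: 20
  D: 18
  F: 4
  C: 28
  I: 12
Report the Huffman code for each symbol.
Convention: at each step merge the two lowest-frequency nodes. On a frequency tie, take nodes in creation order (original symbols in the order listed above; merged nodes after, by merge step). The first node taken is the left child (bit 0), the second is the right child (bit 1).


Huffman tree construction:
Step 1: Merge F(4) + H(5) = 9
Step 2: Merge (F+H)(9) + I(12) = 21
Step 3: Merge D(18) + J(20) = 38
Step 4: Merge ((F+H)+I)(21) + C(28) = 49
Step 5: Merge (D+J)(38) + (((F+H)+I)+C)(49) = 87
Read each symbol's code off the tree from the root (left child = 0, right child = 1).

Codes:
  H: 1001 (length 4)
  J: 01 (length 2)
  D: 00 (length 2)
  F: 1000 (length 4)
  C: 11 (length 2)
  I: 101 (length 3)
Average code length: 204/87 = 2.3448 bits/symbol


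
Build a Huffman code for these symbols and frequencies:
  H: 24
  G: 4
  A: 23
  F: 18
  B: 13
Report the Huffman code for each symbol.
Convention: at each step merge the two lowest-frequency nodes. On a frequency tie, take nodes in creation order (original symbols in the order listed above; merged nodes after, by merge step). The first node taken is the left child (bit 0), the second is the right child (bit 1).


Huffman tree construction:
Step 1: Merge G(4) + B(13) = 17
Step 2: Merge (G+B)(17) + F(18) = 35
Step 3: Merge A(23) + H(24) = 47
Step 4: Merge ((G+B)+F)(35) + (A+H)(47) = 82
Read each symbol's code off the tree from the root (left child = 0, right child = 1).

Codes:
  H: 11 (length 2)
  G: 000 (length 3)
  A: 10 (length 2)
  F: 01 (length 2)
  B: 001 (length 3)
Average code length: 181/82 = 2.2073 bits/symbol


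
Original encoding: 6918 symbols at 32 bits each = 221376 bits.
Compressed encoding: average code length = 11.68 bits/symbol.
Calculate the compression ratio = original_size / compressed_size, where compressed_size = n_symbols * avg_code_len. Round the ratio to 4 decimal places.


original_size = n_symbols * orig_bits = 6918 * 32 = 221376 bits
compressed_size = n_symbols * avg_code_len = 6918 * 11.68 = 80802.24 bits
ratio = original_size / compressed_size = 221376 / 80802.24 = 2.7397

Compression ratio = 2.7397


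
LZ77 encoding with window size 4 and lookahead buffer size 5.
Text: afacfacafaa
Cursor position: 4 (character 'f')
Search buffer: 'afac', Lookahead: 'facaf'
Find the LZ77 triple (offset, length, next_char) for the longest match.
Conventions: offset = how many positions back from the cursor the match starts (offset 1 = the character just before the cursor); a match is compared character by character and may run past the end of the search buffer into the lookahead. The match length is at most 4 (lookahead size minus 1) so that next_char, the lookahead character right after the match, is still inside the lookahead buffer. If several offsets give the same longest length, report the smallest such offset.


Try each offset into the search buffer:
  offset=1 (pos 3, char 'c'): match length 0
  offset=2 (pos 2, char 'a'): match length 0
  offset=3 (pos 1, char 'f'): match length 3
  offset=4 (pos 0, char 'a'): match length 0
Longest match has length 3 at offset 3.
next_char = character at position 4 + 3 = 7 -> 'a'

Best match: offset=3, length=3 (matching 'fac' starting at position 1)
LZ77 triple: (3, 3, 'a')


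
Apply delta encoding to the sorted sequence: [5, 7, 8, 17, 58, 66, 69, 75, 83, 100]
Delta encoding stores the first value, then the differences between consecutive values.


First value: 5
Deltas:
  7 - 5 = 2
  8 - 7 = 1
  17 - 8 = 9
  58 - 17 = 41
  66 - 58 = 8
  69 - 66 = 3
  75 - 69 = 6
  83 - 75 = 8
  100 - 83 = 17


Delta encoded: [5, 2, 1, 9, 41, 8, 3, 6, 8, 17]


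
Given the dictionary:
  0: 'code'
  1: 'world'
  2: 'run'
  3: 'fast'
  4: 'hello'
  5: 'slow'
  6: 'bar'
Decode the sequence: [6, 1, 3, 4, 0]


Look up each index in the dictionary:
  6 -> 'bar'
  1 -> 'world'
  3 -> 'fast'
  4 -> 'hello'
  0 -> 'code'

Decoded: "bar world fast hello code"


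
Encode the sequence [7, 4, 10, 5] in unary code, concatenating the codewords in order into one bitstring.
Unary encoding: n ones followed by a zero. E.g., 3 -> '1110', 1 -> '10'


Encode each number as n ones followed by a terminating 0:
  7 -> 11111110 (8 bits)
  4 -> 11110 (5 bits)
  10 -> 11111111110 (11 bits)
  5 -> 111110 (6 bits)
Total length = 8 + 5 + 11 + 6 = 30 bits.

Unary([7, 4, 10, 5]) = 111111101111011111111110111110 (30 bits)


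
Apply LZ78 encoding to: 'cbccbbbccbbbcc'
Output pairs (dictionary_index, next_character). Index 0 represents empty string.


LZ78 encoding steps:
Dictionary: {0: ''}
Step 1: w='' (idx 0), next='c' -> output (0, 'c'), add 'c' as idx 1
Step 2: w='' (idx 0), next='b' -> output (0, 'b'), add 'b' as idx 2
Step 3: w='c' (idx 1), next='c' -> output (1, 'c'), add 'cc' as idx 3
Step 4: w='b' (idx 2), next='b' -> output (2, 'b'), add 'bb' as idx 4
Step 5: w='b' (idx 2), next='c' -> output (2, 'c'), add 'bc' as idx 5
Step 6: w='c' (idx 1), next='b' -> output (1, 'b'), add 'cb' as idx 6
Step 7: w='bb' (idx 4), next='c' -> output (4, 'c'), add 'bbc' as idx 7
Step 8: w='c' (idx 1), end of input -> output (1, '')


Encoded: [(0, 'c'), (0, 'b'), (1, 'c'), (2, 'b'), (2, 'c'), (1, 'b'), (4, 'c'), (1, '')]


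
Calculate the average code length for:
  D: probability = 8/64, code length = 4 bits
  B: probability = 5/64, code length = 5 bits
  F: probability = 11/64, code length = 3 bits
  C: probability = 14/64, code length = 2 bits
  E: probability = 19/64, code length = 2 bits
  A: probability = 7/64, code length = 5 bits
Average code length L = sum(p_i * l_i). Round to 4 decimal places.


Weighted contributions p_i * l_i:
  D: (8/64) * 4 = 32/64
  B: (5/64) * 5 = 25/64
  F: (11/64) * 3 = 33/64
  C: (14/64) * 2 = 28/64
  E: (19/64) * 2 = 38/64
  A: (7/64) * 5 = 35/64
Sum = (32 + 25 + 33 + 28 + 38 + 35)/64 = 191/64

L = 191/64 = 2.9844 bits/symbol
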